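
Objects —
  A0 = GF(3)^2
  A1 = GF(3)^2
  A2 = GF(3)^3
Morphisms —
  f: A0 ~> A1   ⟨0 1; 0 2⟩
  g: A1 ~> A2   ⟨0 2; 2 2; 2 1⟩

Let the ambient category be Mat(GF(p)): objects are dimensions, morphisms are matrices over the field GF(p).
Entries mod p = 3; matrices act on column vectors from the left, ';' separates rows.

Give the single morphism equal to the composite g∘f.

Answer: ⟨0 1; 0 0; 0 1⟩

Work:
  e0=⟨1,0⟩ f~>⟨0,0⟩ g~>⟨0,0,0⟩
  e1=⟨0,1⟩ f~>⟨1,2⟩ g~>⟨1,0,1⟩
⟦path⟧: ⟨0 1; 0 0; 0 1⟩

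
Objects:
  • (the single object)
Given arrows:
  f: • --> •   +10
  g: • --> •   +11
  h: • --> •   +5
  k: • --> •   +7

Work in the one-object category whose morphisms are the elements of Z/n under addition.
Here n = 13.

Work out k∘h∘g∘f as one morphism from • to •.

Answer: +7

Derivation:
  0 +10≡10 +11≡8 +5≡0 +7≡7  (mod 13)
composite: +7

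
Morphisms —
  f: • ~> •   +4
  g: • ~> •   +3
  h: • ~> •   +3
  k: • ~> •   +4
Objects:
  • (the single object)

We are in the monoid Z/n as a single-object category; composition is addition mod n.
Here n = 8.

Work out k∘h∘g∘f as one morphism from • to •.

Answer: +6

Trace:
  0 +4≡4 +3≡7 +3≡2 +4≡6  (mod 8)
⟦path⟧: +6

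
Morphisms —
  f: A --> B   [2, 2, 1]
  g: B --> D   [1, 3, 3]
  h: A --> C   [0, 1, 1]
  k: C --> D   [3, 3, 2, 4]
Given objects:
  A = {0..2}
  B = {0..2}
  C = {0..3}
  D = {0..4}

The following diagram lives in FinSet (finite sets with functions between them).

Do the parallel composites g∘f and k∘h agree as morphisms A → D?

Answer: COMMUTES

Work:
Path 1 = f;g:
  0 f-->2 g-->3
  1 f-->2 g-->3
  2 f-->1 g-->3
  composite₁ = [3, 3, 3]
Path 2 = h;k:
  0 h-->0 k-->3
  1 h-->1 k-->3
  2 h-->1 k-->3
  composite₂ = [3, 3, 3]
Equal? equal; square commutes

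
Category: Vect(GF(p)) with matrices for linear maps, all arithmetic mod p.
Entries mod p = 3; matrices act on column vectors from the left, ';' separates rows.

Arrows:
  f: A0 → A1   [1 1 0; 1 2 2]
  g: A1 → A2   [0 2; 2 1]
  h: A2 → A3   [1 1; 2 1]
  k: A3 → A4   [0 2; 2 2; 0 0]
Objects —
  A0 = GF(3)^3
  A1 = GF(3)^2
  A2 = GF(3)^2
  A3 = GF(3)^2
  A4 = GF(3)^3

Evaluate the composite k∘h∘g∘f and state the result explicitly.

  e0=⟨1,0,0⟩ f→⟨1,1⟩ g→⟨2,0⟩ h→⟨2,1⟩ k→⟨2,0,0⟩
  e1=⟨0,1,0⟩ f→⟨1,2⟩ g→⟨1,1⟩ h→⟨2,0⟩ k→⟨0,1,0⟩
  e2=⟨0,0,1⟩ f→⟨0,2⟩ g→⟨1,2⟩ h→⟨0,1⟩ k→⟨2,2,0⟩
composite: [2 0 2; 0 1 2; 0 0 0]

Answer: [2 0 2; 0 1 2; 0 0 0]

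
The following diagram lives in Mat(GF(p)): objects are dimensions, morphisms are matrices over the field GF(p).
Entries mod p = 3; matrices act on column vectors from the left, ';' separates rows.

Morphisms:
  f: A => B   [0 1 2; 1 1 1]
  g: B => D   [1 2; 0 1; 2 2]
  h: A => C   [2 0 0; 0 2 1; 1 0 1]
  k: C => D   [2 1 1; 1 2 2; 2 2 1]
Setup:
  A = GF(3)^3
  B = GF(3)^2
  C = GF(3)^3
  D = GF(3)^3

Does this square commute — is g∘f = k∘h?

Answer: DOES NOT COMMUTE

Trace:
Along f;g (path 1):
  e0=⟨1,0,0⟩ f=>⟨0,1⟩ g=>⟨2,1,2⟩
  e1=⟨0,1,0⟩ f=>⟨1,1⟩ g=>⟨0,1,1⟩
  e2=⟨0,0,1⟩ f=>⟨2,1⟩ g=>⟨1,1,0⟩
  result₁ = [2 0 1; 1 1 1; 2 1 0]
Along h;k (path 2):
  e0=⟨1,0,0⟩ h=>⟨2,0,1⟩ k=>⟨2,1,2⟩
  e1=⟨0,1,0⟩ h=>⟨0,2,0⟩ k=>⟨2,1,1⟩
  e2=⟨0,0,1⟩ h=>⟨0,1,1⟩ k=>⟨2,1,0⟩
  result₂ = [2 2 2; 1 1 1; 2 1 0]
Equal? differ; not commutative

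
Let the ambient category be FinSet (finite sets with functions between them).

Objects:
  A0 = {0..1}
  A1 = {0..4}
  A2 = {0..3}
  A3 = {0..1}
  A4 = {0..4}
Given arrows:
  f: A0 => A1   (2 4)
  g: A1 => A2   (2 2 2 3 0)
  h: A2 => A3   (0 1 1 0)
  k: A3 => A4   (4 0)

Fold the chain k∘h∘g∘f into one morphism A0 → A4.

  0 f=>2 g=>2 h=>1 k=>0
  1 f=>4 g=>0 h=>0 k=>4
⟦path⟧: (0 4)

Answer: (0 4)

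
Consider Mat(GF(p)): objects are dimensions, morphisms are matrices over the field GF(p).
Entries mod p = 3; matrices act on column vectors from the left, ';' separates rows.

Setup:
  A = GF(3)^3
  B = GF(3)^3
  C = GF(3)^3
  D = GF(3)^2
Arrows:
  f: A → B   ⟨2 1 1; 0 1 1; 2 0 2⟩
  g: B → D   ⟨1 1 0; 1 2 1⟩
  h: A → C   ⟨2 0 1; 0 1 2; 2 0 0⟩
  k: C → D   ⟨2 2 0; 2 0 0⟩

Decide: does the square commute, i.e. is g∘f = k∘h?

Answer: DOES NOT COMMUTE

Derivation:
Along f;g (path 1):
  e0=(1,0,0) f→(2,0,2) g→(2,1)
  e1=(0,1,0) f→(1,1,0) g→(2,0)
  e2=(0,0,1) f→(1,1,2) g→(2,2)
  composite₁ = ⟨2 2 2; 1 0 2⟩
Along h;k (path 2):
  e0=(1,0,0) h→(2,0,2) k→(1,1)
  e1=(0,1,0) h→(0,1,0) k→(2,0)
  e2=(0,0,1) h→(1,2,0) k→(0,2)
  composite₂ = ⟨1 2 0; 1 0 2⟩
Equal? differ; not commutative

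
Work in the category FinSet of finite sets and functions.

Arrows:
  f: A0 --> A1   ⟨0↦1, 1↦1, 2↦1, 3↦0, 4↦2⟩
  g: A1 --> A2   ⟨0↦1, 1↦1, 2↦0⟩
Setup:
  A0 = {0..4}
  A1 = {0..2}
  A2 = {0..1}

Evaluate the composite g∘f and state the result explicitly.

  0 f-->1 g-->1
  1 f-->1 g-->1
  2 f-->1 g-->1
  3 f-->0 g-->1
  4 f-->2 g-->0
result: ⟨0↦1, 1↦1, 2↦1, 3↦1, 4↦0⟩

Answer: ⟨0↦1, 1↦1, 2↦1, 3↦1, 4↦0⟩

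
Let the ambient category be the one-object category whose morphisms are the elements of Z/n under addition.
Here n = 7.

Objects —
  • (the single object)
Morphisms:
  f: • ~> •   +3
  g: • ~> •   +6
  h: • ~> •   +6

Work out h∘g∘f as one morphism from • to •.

  0 +3≡3 +6≡2 +6≡1  (mod 7)
⟦path⟧: +1

Answer: +1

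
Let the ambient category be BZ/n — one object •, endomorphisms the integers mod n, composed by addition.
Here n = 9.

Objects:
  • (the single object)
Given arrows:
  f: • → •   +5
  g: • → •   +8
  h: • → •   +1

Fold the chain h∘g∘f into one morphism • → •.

Answer: +5

Trace:
  0 +5≡5 +8≡4 +1≡5  (mod 9)
composite: +5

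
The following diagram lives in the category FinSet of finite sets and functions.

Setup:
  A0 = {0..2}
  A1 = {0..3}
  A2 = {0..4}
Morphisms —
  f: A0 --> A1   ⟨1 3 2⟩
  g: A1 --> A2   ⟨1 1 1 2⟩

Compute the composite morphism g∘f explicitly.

Answer: ⟨1 2 1⟩

Work:
  0 f-->1 g-->1
  1 f-->3 g-->2
  2 f-->2 g-->1
composite: ⟨1 2 1⟩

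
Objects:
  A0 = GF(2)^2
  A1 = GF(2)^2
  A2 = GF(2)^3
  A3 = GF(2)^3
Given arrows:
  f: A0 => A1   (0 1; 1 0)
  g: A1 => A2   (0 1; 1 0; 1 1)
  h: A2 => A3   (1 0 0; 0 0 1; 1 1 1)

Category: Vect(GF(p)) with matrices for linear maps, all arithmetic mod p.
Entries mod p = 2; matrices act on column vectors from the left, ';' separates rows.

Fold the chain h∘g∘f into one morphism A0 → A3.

  e0=[1,0] f=>[0,1] g=>[1,0,1] h=>[1,1,0]
  e1=[0,1] f=>[1,0] g=>[0,1,1] h=>[0,1,0]
result: (1 0; 1 1; 0 0)

Answer: (1 0; 1 1; 0 0)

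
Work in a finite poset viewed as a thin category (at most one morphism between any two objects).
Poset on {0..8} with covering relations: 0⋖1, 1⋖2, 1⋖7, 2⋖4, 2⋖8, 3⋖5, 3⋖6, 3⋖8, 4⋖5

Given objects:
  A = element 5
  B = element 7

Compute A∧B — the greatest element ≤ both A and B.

Answer: A∧B = 1

Work:
Common predecessors of 5,7: {0,1}
  0 ⊑ 1
  1 ⊑ 1
glb = 1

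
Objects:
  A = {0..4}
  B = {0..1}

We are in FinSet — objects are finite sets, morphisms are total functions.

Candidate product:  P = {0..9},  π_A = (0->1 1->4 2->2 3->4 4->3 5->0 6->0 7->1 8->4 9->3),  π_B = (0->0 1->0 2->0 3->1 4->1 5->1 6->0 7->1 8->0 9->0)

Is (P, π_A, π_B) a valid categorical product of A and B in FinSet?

Answer: NOT A VALID PRODUCT — duplicate pair at indices 1,8

Work:
|A|·|B| = 5·2 = 10;  |P| = 10
Check the pairing map k ↦ (π_A(k), π_B(k)):
  0 -> (1,0)
  1 -> (4,0)
  2 -> (2,0)
  3 -> (4,1)
  4 -> (3,1)
  5 -> (0,1)
  6 -> (0,0)
  7 -> (1,1)
  8 -> (4,0)  ✗ repeats pair of k=1
  9 -> (3,0)
distinct pairs in image: 9 / 10 needed
  → (4,0) hit at k=1 and k=8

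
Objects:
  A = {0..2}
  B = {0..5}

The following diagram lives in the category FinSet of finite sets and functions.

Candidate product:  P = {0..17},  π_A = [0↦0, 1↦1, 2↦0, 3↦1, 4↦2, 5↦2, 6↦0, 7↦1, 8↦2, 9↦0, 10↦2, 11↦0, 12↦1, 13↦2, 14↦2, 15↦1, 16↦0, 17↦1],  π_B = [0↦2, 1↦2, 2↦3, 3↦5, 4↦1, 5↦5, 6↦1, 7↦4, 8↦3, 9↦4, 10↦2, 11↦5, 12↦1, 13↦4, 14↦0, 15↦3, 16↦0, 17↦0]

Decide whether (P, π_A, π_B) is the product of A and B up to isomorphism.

Answer: VALID PRODUCT

Trace:
|A|·|B| = 3·6 = 18;  |P| = 18
Check the pairing map k ↦ (π_A(k), π_B(k)):
  0 ↦ (0,2)
  1 ↦ (1,2)
  2 ↦ (0,3)
  3 ↦ (1,5)
  4 ↦ (2,1)
  5 ↦ (2,5)
  6 ↦ (0,1)
  7 ↦ (1,4)
  8 ↦ (2,3)
  9 ↦ (0,4)
  10 ↦ (2,2)
  11 ↦ (0,5)
  12 ↦ (1,1)
  13 ↦ (2,4)
  14 ↦ (2,0)
  15 ↦ (1,3)
  16 ↦ (0,0)
  17 ↦ (1,0)
distinct pairs in image: 18 / 18 needed
  → bijection onto A×B; projections well-typed.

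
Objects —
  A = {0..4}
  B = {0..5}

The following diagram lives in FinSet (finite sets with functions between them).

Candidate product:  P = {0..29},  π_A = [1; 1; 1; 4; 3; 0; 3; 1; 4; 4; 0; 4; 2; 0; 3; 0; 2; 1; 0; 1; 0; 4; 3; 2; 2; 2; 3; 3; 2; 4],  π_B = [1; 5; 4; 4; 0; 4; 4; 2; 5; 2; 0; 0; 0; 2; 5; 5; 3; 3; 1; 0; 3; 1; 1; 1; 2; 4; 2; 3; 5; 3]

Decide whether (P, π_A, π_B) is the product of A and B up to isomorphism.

|A|·|B| = 5·6 = 30;  |P| = 30
Check the pairing map k ↦ (π_A(k), π_B(k)):
  0 : (1,1)
  1 : (1,5)
  2 : (1,4)
  3 : (4,4)
  4 : (3,0)
  5 : (0,4)
  6 : (3,4)
  7 : (1,2)
  8 : (4,5)
  9 : (4,2)
  10 : (0,0)
  11 : (4,0)
  12 : (2,0)
  13 : (0,2)
  14 : (3,5)
  15 : (0,5)
  16 : (2,3)
  17 : (1,3)
  18 : (0,1)
  19 : (1,0)
  20 : (0,3)
  21 : (4,1)
  22 : (3,1)
  23 : (2,1)
  24 : (2,2)
  25 : (2,4)
  26 : (3,2)
  27 : (3,3)
  28 : (2,5)
  29 : (4,3)
distinct pairs in image: 30 / 30 needed
  → bijection onto A×B; projections well-typed.

Answer: VALID PRODUCT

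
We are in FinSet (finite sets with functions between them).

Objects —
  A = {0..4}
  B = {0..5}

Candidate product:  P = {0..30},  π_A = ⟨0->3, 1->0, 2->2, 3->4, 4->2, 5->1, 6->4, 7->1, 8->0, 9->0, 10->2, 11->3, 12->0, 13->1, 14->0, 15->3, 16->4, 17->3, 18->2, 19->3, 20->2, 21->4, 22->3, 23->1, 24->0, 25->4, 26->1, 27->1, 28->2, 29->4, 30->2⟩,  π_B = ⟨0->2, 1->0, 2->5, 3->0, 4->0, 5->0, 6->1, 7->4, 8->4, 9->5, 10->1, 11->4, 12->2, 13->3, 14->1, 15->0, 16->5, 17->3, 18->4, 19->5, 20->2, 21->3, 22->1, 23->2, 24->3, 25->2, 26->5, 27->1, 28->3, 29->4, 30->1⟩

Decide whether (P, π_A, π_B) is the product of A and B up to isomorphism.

Answer: NOT A VALID PRODUCT — |P|=31 ≠ |A|·|B|=30

Derivation:
|A|·|B| = 5·6 = 30;  |P| = 31
  → cardinalities differ; no bijection possible.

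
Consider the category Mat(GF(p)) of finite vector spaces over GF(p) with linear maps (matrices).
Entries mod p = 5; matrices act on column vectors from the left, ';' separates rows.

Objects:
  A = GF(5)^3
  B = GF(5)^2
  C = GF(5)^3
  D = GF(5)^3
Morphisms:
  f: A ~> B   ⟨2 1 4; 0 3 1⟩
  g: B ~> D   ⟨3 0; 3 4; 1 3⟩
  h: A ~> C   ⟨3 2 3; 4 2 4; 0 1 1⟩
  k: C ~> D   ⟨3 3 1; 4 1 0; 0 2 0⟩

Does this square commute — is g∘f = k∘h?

Answer: DOES NOT COMMUTE

Work:
Along f;g (path 1):
  e0=[1,0,0] f~>[2,0] g~>[1,1,2]
  e1=[0,1,0] f~>[1,3] g~>[3,0,0]
  e2=[0,0,1] f~>[4,1] g~>[2,1,2]
  result₁ = ⟨1 3 2; 1 0 1; 2 0 2⟩
Along h;k (path 2):
  e0=[1,0,0] h~>[3,4,0] k~>[1,1,3]
  e1=[0,1,0] h~>[2,2,1] k~>[3,0,4]
  e2=[0,0,1] h~>[3,4,1] k~>[2,1,3]
  result₂ = ⟨1 3 2; 1 0 1; 3 4 3⟩
Equal? differ; not commutative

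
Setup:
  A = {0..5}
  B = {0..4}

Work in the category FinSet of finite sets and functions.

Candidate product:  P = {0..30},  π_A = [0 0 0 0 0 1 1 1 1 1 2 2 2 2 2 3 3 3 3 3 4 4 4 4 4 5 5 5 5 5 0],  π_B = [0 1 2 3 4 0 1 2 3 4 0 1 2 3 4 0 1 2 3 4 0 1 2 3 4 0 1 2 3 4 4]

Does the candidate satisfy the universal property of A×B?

|A|·|B| = 6·5 = 30;  |P| = 31
  → cardinalities differ; no bijection possible.

Answer: NOT A VALID PRODUCT — |P|=31 ≠ |A|·|B|=30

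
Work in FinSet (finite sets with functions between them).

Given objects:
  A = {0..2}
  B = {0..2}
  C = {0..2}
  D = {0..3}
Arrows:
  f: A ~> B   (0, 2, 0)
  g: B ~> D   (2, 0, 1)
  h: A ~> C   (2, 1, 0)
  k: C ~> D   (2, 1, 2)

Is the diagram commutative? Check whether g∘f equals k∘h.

Answer: COMMUTES

Work:
Path 1 = f;g:
  0 f~>0 g~>2
  1 f~>2 g~>1
  2 f~>0 g~>2
  ⟦path⟧₁ = (2, 1, 2)
Path 2 = h;k:
  0 h~>2 k~>2
  1 h~>1 k~>1
  2 h~>0 k~>2
  ⟦path⟧₂ = (2, 1, 2)
Equal? equal; square commutes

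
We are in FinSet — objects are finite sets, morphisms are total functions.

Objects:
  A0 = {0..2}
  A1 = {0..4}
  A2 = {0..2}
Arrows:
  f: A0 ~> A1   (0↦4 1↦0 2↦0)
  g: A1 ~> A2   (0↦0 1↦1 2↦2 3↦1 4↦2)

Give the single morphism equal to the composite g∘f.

  0 f~>4 g~>2
  1 f~>0 g~>0
  2 f~>0 g~>0
composite: (0↦2 1↦0 2↦0)

Answer: (0↦2 1↦0 2↦0)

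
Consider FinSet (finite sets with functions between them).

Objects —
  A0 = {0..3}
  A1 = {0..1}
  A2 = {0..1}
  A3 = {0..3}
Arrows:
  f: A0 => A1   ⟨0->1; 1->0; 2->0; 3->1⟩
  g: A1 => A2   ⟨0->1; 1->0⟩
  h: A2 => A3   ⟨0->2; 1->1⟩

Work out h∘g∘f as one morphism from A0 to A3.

Answer: ⟨0->2; 1->1; 2->1; 3->2⟩

Work:
  0 f=>1 g=>0 h=>2
  1 f=>0 g=>1 h=>1
  2 f=>0 g=>1 h=>1
  3 f=>1 g=>0 h=>2
result: ⟨0->2; 1->1; 2->1; 3->2⟩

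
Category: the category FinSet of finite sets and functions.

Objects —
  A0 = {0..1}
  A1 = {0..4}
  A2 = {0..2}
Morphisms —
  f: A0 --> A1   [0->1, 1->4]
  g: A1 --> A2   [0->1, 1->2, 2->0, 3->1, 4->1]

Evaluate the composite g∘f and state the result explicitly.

  0 f-->1 g-->2
  1 f-->4 g-->1
composite: [0->2, 1->1]

Answer: [0->2, 1->1]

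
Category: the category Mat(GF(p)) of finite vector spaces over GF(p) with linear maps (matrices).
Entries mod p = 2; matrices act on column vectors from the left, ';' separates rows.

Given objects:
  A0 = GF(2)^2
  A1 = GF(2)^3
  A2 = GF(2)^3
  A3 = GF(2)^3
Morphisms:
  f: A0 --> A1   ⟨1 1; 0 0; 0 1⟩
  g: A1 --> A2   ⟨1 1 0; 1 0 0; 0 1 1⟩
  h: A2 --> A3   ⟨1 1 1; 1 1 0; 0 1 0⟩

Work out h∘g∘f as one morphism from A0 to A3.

Answer: ⟨0 1; 0 0; 1 1⟩

Work:
  e0=⟨1,0⟩ f-->⟨1,0,0⟩ g-->⟨1,1,0⟩ h-->⟨0,0,1⟩
  e1=⟨0,1⟩ f-->⟨1,0,1⟩ g-->⟨1,1,1⟩ h-->⟨1,0,1⟩
composite: ⟨0 1; 0 0; 1 1⟩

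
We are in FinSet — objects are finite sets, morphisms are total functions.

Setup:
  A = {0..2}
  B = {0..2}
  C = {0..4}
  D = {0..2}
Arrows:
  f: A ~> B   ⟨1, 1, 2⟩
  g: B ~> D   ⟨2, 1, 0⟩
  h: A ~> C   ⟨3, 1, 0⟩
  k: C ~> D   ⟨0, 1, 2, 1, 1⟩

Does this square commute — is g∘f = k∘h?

Answer: COMMUTES

Derivation:
1) trace f;g:
  0 f~>1 g~>1
  1 f~>1 g~>1
  2 f~>2 g~>0
  ⟦path⟧₁ = ⟨1, 1, 0⟩
2) trace h;k:
  0 h~>3 k~>1
  1 h~>1 k~>1
  2 h~>0 k~>0
  ⟦path⟧₂ = ⟨1, 1, 0⟩
Equal? equal; square commutes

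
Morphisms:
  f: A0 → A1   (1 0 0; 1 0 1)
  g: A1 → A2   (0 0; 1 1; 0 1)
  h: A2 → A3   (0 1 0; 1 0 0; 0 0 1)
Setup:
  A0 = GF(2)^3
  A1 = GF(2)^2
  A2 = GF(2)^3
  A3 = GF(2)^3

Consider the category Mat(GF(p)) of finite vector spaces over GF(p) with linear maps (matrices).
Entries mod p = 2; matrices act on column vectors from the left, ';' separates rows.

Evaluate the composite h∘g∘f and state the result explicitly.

Answer: (0 0 1; 0 0 0; 1 0 1)

Trace:
  e0=(1,0,0) f→(1,1) g→(0,0,1) h→(0,0,1)
  e1=(0,1,0) f→(0,0) g→(0,0,0) h→(0,0,0)
  e2=(0,0,1) f→(0,1) g→(0,1,1) h→(1,0,1)
result: (0 0 1; 0 0 0; 1 0 1)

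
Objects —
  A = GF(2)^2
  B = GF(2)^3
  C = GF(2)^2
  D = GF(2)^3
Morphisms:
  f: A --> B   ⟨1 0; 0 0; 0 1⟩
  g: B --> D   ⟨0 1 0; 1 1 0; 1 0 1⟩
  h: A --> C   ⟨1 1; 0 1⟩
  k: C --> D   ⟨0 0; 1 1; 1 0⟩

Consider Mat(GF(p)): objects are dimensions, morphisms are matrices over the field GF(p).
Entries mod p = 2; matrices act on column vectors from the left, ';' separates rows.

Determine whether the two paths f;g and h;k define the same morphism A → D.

1) trace f;g:
  e0=[1,0] f-->[1,0,0] g-->[0,1,1]
  e1=[0,1] f-->[0,0,1] g-->[0,0,1]
  ⟦path⟧₁ = ⟨0 0; 1 0; 1 1⟩
2) trace h;k:
  e0=[1,0] h-->[1,0] k-->[0,1,1]
  e1=[0,1] h-->[1,1] k-->[0,0,1]
  ⟦path⟧₂ = ⟨0 0; 1 0; 1 1⟩
Equal? equal; square commutes

Answer: COMMUTES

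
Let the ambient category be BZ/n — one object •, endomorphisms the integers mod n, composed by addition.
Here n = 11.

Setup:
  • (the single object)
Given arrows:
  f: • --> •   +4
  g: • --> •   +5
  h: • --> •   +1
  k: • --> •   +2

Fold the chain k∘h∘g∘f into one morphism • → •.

Answer: +1

Trace:
  0 +4≡4 +5≡9 +1≡10 +2≡1  (mod 11)
result: +1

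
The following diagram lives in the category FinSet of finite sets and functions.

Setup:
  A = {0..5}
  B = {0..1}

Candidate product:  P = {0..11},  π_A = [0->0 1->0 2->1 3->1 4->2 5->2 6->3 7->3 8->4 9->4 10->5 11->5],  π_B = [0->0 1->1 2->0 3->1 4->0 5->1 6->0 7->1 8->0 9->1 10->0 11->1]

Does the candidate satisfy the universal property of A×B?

Answer: VALID PRODUCT

Derivation:
|A|·|B| = 6·2 = 12;  |P| = 12
Check the pairing map k ↦ (π_A(k), π_B(k)):
  0 -> (0,0)
  1 -> (0,1)
  2 -> (1,0)
  3 -> (1,1)
  4 -> (2,0)
  5 -> (2,1)
  6 -> (3,0)
  7 -> (3,1)
  8 -> (4,0)
  9 -> (4,1)
  10 -> (5,0)
  11 -> (5,1)
distinct pairs in image: 12 / 12 needed
  → bijection onto A×B; projections well-typed.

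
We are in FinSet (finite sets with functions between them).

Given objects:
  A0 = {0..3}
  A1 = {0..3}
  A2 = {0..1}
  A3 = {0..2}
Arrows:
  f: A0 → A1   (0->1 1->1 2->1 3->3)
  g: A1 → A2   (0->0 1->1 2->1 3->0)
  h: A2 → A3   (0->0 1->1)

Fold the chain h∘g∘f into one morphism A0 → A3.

  0 f→1 g→1 h→1
  1 f→1 g→1 h→1
  2 f→1 g→1 h→1
  3 f→3 g→0 h→0
⟦path⟧: (0->1 1->1 2->1 3->0)

Answer: (0->1 1->1 2->1 3->0)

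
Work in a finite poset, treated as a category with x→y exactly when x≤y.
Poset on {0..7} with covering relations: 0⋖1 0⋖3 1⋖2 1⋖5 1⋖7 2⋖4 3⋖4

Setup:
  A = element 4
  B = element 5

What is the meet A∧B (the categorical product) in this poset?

Answer: A∧B = 1

Trace:
Lower bounds of A=4 and B=5: {0,1}
  0 ≤ 1
  1 ≤ 1
glb = 1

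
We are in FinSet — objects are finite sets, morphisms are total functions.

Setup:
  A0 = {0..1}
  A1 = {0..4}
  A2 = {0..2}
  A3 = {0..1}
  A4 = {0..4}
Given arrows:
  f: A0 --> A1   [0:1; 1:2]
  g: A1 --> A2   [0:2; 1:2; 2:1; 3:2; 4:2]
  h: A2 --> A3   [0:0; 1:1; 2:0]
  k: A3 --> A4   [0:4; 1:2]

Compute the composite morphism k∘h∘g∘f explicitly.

  0 f-->1 g-->2 h-->0 k-->4
  1 f-->2 g-->1 h-->1 k-->2
⟦path⟧: [0:4; 1:2]

Answer: [0:4; 1:2]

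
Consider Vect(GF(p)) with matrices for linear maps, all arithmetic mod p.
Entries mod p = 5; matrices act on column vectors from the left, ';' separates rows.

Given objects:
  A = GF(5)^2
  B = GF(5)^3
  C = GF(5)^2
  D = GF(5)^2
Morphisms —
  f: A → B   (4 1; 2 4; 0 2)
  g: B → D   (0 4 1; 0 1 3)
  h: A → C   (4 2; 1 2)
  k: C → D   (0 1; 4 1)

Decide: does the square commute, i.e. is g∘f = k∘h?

Answer: DOES NOT COMMUTE

Work:
Path 1 = f;g:
  e0=(1,0) f→(4,2,0) g→(3,2)
  e1=(0,1) f→(1,4,2) g→(3,0)
  ⟦path⟧₁ = (3 3; 2 0)
Path 2 = h;k:
  e0=(1,0) h→(4,1) k→(1,2)
  e1=(0,1) h→(2,2) k→(2,0)
  ⟦path⟧₂ = (1 2; 2 0)
Equal? NO — does not commute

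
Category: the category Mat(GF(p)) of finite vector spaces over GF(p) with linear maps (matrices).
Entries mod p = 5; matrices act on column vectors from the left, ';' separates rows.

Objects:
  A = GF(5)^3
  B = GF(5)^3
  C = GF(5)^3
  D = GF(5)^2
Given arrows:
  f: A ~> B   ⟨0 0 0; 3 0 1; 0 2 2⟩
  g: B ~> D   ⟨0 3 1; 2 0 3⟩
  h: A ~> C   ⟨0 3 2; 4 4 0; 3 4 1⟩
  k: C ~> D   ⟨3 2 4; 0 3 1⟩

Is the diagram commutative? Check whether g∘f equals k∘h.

Along f;g (path 1):
  e0=(1,0,0) f~>(0,3,0) g~>(4,0)
  e1=(0,1,0) f~>(0,0,2) g~>(2,1)
  e2=(0,0,1) f~>(0,1,2) g~>(0,1)
  composite₁ = ⟨4 2 0; 0 1 1⟩
Along h;k (path 2):
  e0=(1,0,0) h~>(0,4,3) k~>(0,0)
  e1=(0,1,0) h~>(3,4,4) k~>(3,1)
  e2=(0,0,1) h~>(2,0,1) k~>(0,1)
  composite₂ = ⟨0 3 0; 0 1 1⟩
Equal? distinct morphisms ✗

Answer: DOES NOT COMMUTE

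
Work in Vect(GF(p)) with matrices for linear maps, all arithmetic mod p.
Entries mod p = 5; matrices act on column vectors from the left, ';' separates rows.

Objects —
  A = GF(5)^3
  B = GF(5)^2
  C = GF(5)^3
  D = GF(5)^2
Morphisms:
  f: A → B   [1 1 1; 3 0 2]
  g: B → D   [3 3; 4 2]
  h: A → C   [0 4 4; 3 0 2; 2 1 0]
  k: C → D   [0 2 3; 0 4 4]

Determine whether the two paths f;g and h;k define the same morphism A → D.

Answer: COMMUTES

Derivation:
1) trace f;g:
  e0=(1,0,0) f→(1,3) g→(2,0)
  e1=(0,1,0) f→(1,0) g→(3,4)
  e2=(0,0,1) f→(1,2) g→(4,3)
  result₁ = [2 3 4; 0 4 3]
2) trace h;k:
  e0=(1,0,0) h→(0,3,2) k→(2,0)
  e1=(0,1,0) h→(4,0,1) k→(3,4)
  e2=(0,0,1) h→(4,2,0) k→(4,3)
  result₂ = [2 3 4; 0 4 3]
Equal? same morphism ✓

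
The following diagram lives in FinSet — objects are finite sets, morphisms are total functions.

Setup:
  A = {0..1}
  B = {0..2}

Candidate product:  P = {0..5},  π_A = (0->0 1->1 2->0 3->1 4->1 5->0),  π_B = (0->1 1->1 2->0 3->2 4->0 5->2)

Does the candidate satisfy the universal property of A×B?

|A|·|B| = 2·3 = 6;  |P| = 6
Check the pairing map k ↦ (π_A(k), π_B(k)):
  0 -> (0,1)
  1 -> (1,1)
  2 -> (0,0)
  3 -> (1,2)
  4 -> (1,0)
  5 -> (0,2)
distinct pairs in image: 6 / 6 needed
  → bijection onto A×B; projections well-typed.

Answer: VALID PRODUCT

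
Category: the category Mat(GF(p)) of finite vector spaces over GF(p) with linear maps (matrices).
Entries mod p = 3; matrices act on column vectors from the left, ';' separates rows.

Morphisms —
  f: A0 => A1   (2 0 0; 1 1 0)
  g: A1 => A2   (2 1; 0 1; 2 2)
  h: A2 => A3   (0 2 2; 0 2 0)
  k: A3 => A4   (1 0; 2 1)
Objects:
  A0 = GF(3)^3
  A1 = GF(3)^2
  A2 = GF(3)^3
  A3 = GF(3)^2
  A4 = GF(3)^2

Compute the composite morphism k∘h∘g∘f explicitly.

  e0=(1,0,0) f=>(2,1) g=>(2,1,0) h=>(2,2) k=>(2,0)
  e1=(0,1,0) f=>(0,1) g=>(1,1,2) h=>(0,2) k=>(0,2)
  e2=(0,0,1) f=>(0,0) g=>(0,0,0) h=>(0,0) k=>(0,0)
result: (2 0 0; 0 2 0)

Answer: (2 0 0; 0 2 0)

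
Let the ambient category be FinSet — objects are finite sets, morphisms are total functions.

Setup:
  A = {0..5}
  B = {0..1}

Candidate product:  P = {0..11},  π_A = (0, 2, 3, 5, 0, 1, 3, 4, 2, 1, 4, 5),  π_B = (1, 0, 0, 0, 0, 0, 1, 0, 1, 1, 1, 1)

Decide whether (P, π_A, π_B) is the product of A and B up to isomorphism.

|A|·|B| = 6·2 = 12;  |P| = 12
Check the pairing map k ↦ (π_A(k), π_B(k)):
  0 ↦ (0,1)
  1 ↦ (2,0)
  2 ↦ (3,0)
  3 ↦ (5,0)
  4 ↦ (0,0)
  5 ↦ (1,0)
  6 ↦ (3,1)
  7 ↦ (4,0)
  8 ↦ (2,1)
  9 ↦ (1,1)
  10 ↦ (4,1)
  11 ↦ (5,1)
distinct pairs in image: 12 / 12 needed
  → bijection onto A×B; projections well-typed.

Answer: VALID PRODUCT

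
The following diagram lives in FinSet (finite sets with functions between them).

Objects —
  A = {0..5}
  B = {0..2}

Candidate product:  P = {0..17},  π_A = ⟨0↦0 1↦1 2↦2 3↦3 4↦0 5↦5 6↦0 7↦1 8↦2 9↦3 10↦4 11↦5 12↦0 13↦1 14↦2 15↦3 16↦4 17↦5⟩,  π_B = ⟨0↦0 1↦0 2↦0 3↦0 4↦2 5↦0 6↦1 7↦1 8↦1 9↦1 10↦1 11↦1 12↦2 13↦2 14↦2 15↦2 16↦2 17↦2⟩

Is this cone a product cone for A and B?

|A|·|B| = 6·3 = 18;  |P| = 18
Check the pairing map k ↦ (π_A(k), π_B(k)):
  0 ↦ (0,0)
  1 ↦ (1,0)
  2 ↦ (2,0)
  3 ↦ (3,0)
  4 ↦ (0,2)
  5 ↦ (5,0)
  6 ↦ (0,1)
  7 ↦ (1,1)
  8 ↦ (2,1)
  9 ↦ (3,1)
  10 ↦ (4,1)
  11 ↦ (5,1)
  12 ↦ (0,2)  ✗ repeats pair of k=4
  13 ↦ (1,2)
  14 ↦ (2,2)
  15 ↦ (3,2)
  16 ↦ (4,2)
  17 ↦ (5,2)
distinct pairs in image: 17 / 18 needed
  → (0,2) hit at k=4 and k=12

Answer: NOT A VALID PRODUCT — duplicate pair at indices 12,4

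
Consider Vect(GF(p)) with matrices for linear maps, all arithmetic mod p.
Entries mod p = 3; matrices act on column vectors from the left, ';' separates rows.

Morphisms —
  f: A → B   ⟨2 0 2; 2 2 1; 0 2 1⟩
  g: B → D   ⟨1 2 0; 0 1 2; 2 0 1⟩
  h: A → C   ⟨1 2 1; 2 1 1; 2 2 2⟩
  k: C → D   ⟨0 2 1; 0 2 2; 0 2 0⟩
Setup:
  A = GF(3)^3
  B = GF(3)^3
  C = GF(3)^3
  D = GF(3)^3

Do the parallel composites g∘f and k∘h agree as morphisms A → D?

Answer: COMMUTES

Trace:
Along f;g (path 1):
  e0=[1,0,0] f→[2,2,0] g→[0,2,1]
  e1=[0,1,0] f→[0,2,2] g→[1,0,2]
  e2=[0,0,1] f→[2,1,1] g→[1,0,2]
  result₁ = ⟨0 1 1; 2 0 0; 1 2 2⟩
Along h;k (path 2):
  e0=[1,0,0] h→[1,2,2] k→[0,2,1]
  e1=[0,1,0] h→[2,1,2] k→[1,0,2]
  e2=[0,0,1] h→[1,1,2] k→[1,0,2]
  result₂ = ⟨0 1 1; 2 0 0; 1 2 2⟩
Equal? equal; square commutes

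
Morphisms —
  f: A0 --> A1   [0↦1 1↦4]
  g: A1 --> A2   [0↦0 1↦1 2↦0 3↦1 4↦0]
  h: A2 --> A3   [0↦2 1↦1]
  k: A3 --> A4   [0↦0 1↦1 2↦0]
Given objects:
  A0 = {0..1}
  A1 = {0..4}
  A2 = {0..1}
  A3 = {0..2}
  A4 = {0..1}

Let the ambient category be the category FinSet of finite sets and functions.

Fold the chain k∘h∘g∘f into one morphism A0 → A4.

  0 f-->1 g-->1 h-->1 k-->1
  1 f-->4 g-->0 h-->2 k-->0
result: [0↦1 1↦0]

Answer: [0↦1 1↦0]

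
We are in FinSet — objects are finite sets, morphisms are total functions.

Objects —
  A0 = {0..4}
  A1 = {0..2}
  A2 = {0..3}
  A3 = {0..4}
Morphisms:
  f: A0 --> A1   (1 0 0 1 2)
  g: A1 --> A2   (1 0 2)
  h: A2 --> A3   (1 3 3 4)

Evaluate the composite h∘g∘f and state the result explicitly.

  0 f-->1 g-->0 h-->1
  1 f-->0 g-->1 h-->3
  2 f-->0 g-->1 h-->3
  3 f-->1 g-->0 h-->1
  4 f-->2 g-->2 h-->3
composite: (1 3 3 1 3)

Answer: (1 3 3 1 3)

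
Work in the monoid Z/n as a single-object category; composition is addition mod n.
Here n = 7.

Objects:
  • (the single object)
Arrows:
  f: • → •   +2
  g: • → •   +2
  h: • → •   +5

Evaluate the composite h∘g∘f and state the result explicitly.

Answer: +2

Derivation:
  0 +2≡2 +2≡4 +5≡2  (mod 7)
⟦path⟧: +2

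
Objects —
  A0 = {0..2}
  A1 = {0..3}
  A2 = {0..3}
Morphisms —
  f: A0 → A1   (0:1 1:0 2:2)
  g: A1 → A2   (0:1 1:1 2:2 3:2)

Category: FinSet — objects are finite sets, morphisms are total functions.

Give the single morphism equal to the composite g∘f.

Answer: (0:1 1:1 2:2)

Trace:
  0 f→1 g→1
  1 f→0 g→1
  2 f→2 g→2
result: (0:1 1:1 2:2)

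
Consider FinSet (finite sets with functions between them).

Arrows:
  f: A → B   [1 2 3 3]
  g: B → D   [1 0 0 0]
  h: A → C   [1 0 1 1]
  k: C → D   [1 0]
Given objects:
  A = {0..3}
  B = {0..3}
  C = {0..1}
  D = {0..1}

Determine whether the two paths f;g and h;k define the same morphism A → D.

Path 1 = f;g:
  0 f→1 g→0
  1 f→2 g→0
  2 f→3 g→0
  3 f→3 g→0
  ⟦path⟧₁ = [0 0 0 0]
Path 2 = h;k:
  0 h→1 k→0
  1 h→0 k→1
  2 h→1 k→0
  3 h→1 k→0
  ⟦path⟧₂ = [0 1 0 0]
Equal? NO — does not commute

Answer: DOES NOT COMMUTE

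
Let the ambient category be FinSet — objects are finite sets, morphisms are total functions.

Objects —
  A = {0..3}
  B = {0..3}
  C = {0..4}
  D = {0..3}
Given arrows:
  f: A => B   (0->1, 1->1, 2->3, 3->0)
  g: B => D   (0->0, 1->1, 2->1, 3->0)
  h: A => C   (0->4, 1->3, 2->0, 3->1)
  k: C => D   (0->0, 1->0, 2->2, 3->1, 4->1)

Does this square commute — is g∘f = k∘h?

Answer: COMMUTES

Trace:
Along f;g (path 1):
  0 f=>1 g=>1
  1 f=>1 g=>1
  2 f=>3 g=>0
  3 f=>0 g=>0
  result₁ = (0->1, 1->1, 2->0, 3->0)
Along h;k (path 2):
  0 h=>4 k=>1
  1 h=>3 k=>1
  2 h=>0 k=>0
  3 h=>1 k=>0
  result₂ = (0->1, 1->1, 2->0, 3->0)
Equal? equal; square commutes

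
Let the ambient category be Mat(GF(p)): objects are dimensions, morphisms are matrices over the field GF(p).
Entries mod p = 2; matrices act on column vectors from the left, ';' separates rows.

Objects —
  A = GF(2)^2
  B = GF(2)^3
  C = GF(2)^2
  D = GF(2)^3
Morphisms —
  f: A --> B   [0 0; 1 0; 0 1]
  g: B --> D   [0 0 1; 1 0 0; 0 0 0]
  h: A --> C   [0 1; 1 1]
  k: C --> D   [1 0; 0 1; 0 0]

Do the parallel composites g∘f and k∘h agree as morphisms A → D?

Answer: DOES NOT COMMUTE

Trace:
1) trace f;g:
  e0=(1,0) f-->(0,1,0) g-->(0,0,0)
  e1=(0,1) f-->(0,0,1) g-->(1,0,0)
  ⟦path⟧₁ = [0 1; 0 0; 0 0]
2) trace h;k:
  e0=(1,0) h-->(0,1) k-->(0,1,0)
  e1=(0,1) h-->(1,1) k-->(1,1,0)
  ⟦path⟧₂ = [0 1; 1 1; 0 0]
Equal? distinct morphisms ✗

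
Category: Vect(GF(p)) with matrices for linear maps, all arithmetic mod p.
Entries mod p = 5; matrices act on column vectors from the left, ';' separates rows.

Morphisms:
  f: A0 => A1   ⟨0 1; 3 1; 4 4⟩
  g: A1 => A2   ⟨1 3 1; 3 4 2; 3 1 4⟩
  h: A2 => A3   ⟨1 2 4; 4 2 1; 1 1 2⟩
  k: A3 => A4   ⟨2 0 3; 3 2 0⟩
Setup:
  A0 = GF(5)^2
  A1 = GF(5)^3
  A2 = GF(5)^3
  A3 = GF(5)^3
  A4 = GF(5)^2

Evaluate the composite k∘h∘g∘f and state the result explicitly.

  e0=⟨1,0⟩ f=>⟨0,3,4⟩ g=>⟨3,0,4⟩ h=>⟨4,1,1⟩ k=>⟨1,4⟩
  e1=⟨0,1⟩ f=>⟨1,1,4⟩ g=>⟨3,0,0⟩ h=>⟨3,2,3⟩ k=>⟨0,3⟩
composite: ⟨1 0; 4 3⟩

Answer: ⟨1 0; 4 3⟩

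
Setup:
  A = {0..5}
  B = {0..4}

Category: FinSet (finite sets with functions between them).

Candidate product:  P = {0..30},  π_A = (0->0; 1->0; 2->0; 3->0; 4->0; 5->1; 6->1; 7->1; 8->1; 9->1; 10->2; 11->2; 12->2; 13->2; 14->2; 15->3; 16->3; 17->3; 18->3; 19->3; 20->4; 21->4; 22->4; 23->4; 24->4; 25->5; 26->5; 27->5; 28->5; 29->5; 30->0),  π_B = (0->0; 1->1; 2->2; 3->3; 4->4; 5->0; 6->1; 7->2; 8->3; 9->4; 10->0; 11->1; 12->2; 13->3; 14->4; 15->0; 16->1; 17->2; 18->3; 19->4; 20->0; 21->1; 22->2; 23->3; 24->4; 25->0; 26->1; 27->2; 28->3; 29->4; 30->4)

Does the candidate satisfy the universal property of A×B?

|A|·|B| = 6·5 = 30;  |P| = 31
  → cardinalities differ; no bijection possible.

Answer: NOT A VALID PRODUCT — |P|=31 ≠ |A|·|B|=30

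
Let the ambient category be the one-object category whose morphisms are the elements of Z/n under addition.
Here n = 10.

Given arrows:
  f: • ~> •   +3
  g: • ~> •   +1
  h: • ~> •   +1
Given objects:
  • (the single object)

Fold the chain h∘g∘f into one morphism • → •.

  0 +3≡3 +1≡4 +1≡5  (mod 10)
result: +5

Answer: +5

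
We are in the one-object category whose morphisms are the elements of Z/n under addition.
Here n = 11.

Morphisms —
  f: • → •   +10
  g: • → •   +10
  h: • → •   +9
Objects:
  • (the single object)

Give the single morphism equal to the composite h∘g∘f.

Answer: +7

Derivation:
  0 +10≡10 +10≡9 +9≡7  (mod 11)
composite: +7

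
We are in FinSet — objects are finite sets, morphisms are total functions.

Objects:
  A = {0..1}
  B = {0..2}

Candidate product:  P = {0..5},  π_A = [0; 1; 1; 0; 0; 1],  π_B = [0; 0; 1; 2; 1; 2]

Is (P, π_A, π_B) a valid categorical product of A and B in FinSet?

Answer: VALID PRODUCT

Derivation:
|A|·|B| = 2·3 = 6;  |P| = 6
Check the pairing map k ↦ (π_A(k), π_B(k)):
  0 ↦ (0,0)
  1 ↦ (1,0)
  2 ↦ (1,1)
  3 ↦ (0,2)
  4 ↦ (0,1)
  5 ↦ (1,2)
distinct pairs in image: 6 / 6 needed
  → bijection onto A×B; projections well-typed.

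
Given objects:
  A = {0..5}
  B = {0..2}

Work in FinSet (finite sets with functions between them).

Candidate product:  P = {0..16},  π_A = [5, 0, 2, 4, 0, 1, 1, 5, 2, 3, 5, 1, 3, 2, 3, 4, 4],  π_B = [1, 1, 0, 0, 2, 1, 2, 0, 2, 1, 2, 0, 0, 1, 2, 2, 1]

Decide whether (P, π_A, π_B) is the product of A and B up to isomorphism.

|A|·|B| = 6·3 = 18;  |P| = 17
  → cardinalities differ; no bijection possible.

Answer: NOT A VALID PRODUCT — |P|=17 ≠ |A|·|B|=18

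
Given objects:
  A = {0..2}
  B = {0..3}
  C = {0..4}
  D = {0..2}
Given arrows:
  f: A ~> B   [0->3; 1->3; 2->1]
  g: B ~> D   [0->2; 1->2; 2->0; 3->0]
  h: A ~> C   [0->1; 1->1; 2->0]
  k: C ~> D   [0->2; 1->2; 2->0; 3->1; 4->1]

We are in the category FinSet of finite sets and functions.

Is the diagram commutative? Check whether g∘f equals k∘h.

Answer: DOES NOT COMMUTE

Derivation:
Path 1 = f;g:
  0 f~>3 g~>0
  1 f~>3 g~>0
  2 f~>1 g~>2
  ⟦path⟧₁ = [0->0; 1->0; 2->2]
Path 2 = h;k:
  0 h~>1 k~>2
  1 h~>1 k~>2
  2 h~>0 k~>2
  ⟦path⟧₂ = [0->2; 1->2; 2->2]
Equal? differ; not commutative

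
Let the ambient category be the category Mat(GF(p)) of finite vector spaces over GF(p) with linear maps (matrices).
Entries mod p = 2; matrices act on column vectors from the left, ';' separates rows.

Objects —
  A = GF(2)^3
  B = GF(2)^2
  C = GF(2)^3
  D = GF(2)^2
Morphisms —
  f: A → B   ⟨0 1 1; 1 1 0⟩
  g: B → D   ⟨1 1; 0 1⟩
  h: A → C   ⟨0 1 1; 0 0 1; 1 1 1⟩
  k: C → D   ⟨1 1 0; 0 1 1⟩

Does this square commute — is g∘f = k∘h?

Along f;g (path 1):
  e0=⟨1,0,0⟩ f→⟨0,1⟩ g→⟨1,1⟩
  e1=⟨0,1,0⟩ f→⟨1,1⟩ g→⟨0,1⟩
  e2=⟨0,0,1⟩ f→⟨1,0⟩ g→⟨1,0⟩
  result₁ = ⟨1 0 1; 1 1 0⟩
Along h;k (path 2):
  e0=⟨1,0,0⟩ h→⟨0,0,1⟩ k→⟨0,1⟩
  e1=⟨0,1,0⟩ h→⟨1,0,1⟩ k→⟨1,1⟩
  e2=⟨0,0,1⟩ h→⟨1,1,1⟩ k→⟨0,0⟩
  result₂ = ⟨0 1 0; 1 1 0⟩
Equal? NO — does not commute

Answer: DOES NOT COMMUTE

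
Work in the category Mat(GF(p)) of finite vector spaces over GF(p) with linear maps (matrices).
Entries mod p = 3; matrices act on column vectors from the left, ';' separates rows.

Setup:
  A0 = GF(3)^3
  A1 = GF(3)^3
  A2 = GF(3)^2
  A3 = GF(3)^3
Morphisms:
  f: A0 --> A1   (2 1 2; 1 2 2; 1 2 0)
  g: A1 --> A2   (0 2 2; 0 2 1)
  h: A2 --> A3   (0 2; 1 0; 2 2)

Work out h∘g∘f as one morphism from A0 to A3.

  e0=⟨1,0,0⟩ f-->⟨2,1,1⟩ g-->⟨1,0⟩ h-->⟨0,1,2⟩
  e1=⟨0,1,0⟩ f-->⟨1,2,2⟩ g-->⟨2,0⟩ h-->⟨0,2,1⟩
  e2=⟨0,0,1⟩ f-->⟨2,2,0⟩ g-->⟨1,1⟩ h-->⟨2,1,1⟩
result: (0 0 2; 1 2 1; 2 1 1)

Answer: (0 0 2; 1 2 1; 2 1 1)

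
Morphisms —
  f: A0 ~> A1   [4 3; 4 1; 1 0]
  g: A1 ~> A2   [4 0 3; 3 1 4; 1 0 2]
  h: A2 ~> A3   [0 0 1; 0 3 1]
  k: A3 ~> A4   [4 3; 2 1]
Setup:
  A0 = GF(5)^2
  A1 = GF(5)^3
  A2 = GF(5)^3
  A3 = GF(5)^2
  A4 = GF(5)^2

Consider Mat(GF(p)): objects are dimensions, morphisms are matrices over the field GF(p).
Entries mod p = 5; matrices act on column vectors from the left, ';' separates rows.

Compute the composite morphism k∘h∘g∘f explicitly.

Answer: [2 1; 3 4]

Work:
  e0=(1,0) f~>(4,4,1) g~>(4,0,1) h~>(1,1) k~>(2,3)
  e1=(0,1) f~>(3,1,0) g~>(2,0,3) h~>(3,3) k~>(1,4)
⟦path⟧: [2 1; 3 4]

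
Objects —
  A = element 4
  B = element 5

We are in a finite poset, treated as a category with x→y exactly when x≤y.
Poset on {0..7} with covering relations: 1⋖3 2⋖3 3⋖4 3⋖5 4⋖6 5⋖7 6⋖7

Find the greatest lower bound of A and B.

Lower bounds of A=4 and B=5: {1,2,3}
  1 ≤ 3
  2 ≤ 3
  3 ≤ 3
glb = 3

Answer: A∧B = 3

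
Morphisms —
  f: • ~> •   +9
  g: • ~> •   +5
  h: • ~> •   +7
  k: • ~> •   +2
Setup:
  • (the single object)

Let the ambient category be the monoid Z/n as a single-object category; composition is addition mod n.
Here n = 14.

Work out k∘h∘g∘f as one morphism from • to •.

  0 +9≡9 +5≡0 +7≡7 +2≡9  (mod 14)
composite: +9

Answer: +9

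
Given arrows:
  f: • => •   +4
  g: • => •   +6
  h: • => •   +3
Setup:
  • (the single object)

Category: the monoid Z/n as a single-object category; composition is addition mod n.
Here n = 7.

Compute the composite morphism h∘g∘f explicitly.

  0 +4≡4 +6≡3 +3≡6  (mod 7)
result: +6

Answer: +6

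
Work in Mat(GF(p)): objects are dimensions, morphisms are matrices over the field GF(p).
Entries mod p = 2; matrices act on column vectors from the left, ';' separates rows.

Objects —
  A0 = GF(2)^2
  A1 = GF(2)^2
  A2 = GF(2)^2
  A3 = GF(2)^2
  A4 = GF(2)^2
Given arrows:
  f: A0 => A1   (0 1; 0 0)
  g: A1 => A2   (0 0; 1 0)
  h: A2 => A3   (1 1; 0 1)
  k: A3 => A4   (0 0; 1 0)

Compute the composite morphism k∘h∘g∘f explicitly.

Answer: (0 0; 0 1)

Derivation:
  e0=(1,0) f=>(0,0) g=>(0,0) h=>(0,0) k=>(0,0)
  e1=(0,1) f=>(1,0) g=>(0,1) h=>(1,1) k=>(0,1)
result: (0 0; 0 1)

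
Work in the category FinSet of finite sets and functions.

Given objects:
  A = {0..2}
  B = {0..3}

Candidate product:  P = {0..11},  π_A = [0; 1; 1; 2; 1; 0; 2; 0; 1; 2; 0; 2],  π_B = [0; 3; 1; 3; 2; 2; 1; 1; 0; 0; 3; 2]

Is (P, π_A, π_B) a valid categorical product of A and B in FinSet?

Answer: VALID PRODUCT

Trace:
|A|·|B| = 3·4 = 12;  |P| = 12
Check the pairing map k ↦ (π_A(k), π_B(k)):
  0 ↦ (0,0)
  1 ↦ (1,3)
  2 ↦ (1,1)
  3 ↦ (2,3)
  4 ↦ (1,2)
  5 ↦ (0,2)
  6 ↦ (2,1)
  7 ↦ (0,1)
  8 ↦ (1,0)
  9 ↦ (2,0)
  10 ↦ (0,3)
  11 ↦ (2,2)
distinct pairs in image: 12 / 12 needed
  → bijection onto A×B; projections well-typed.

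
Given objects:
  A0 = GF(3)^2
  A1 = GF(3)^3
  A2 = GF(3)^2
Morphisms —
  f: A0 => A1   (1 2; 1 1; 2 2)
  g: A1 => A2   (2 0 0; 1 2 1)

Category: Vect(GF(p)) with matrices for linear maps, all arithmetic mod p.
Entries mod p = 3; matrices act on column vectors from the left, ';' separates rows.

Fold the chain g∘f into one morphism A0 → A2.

Answer: (2 1; 2 0)

Trace:
  e0=[1,0] f=>[1,1,2] g=>[2,2]
  e1=[0,1] f=>[2,1,2] g=>[1,0]
composite: (2 1; 2 0)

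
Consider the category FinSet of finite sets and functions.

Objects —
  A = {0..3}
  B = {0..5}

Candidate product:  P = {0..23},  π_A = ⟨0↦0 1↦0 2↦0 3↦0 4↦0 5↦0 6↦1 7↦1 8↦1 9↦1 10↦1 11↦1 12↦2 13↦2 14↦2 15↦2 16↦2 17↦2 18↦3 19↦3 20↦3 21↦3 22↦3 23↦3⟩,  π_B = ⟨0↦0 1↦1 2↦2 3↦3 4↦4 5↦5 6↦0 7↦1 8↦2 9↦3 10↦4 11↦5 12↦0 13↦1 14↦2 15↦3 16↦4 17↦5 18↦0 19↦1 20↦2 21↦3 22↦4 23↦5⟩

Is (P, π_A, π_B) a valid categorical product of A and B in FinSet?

|A|·|B| = 4·6 = 24;  |P| = 24
Check the pairing map k ↦ (π_A(k), π_B(k)):
  0 ↦ (0,0)
  1 ↦ (0,1)
  2 ↦ (0,2)
  3 ↦ (0,3)
  4 ↦ (0,4)
  5 ↦ (0,5)
  6 ↦ (1,0)
  7 ↦ (1,1)
  8 ↦ (1,2)
  9 ↦ (1,3)
  10 ↦ (1,4)
  11 ↦ (1,5)
  12 ↦ (2,0)
  13 ↦ (2,1)
  14 ↦ (2,2)
  15 ↦ (2,3)
  16 ↦ (2,4)
  17 ↦ (2,5)
  18 ↦ (3,0)
  19 ↦ (3,1)
  20 ↦ (3,2)
  21 ↦ (3,3)
  22 ↦ (3,4)
  23 ↦ (3,5)
distinct pairs in image: 24 / 24 needed
  → bijection onto A×B; projections well-typed.

Answer: VALID PRODUCT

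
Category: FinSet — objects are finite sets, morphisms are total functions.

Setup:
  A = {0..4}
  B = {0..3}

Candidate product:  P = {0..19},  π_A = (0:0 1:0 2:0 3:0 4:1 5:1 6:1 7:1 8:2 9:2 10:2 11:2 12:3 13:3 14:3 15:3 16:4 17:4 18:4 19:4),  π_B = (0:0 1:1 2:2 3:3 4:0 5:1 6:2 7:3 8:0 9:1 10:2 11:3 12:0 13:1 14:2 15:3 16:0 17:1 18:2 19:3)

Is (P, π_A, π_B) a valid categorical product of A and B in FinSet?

|A|·|B| = 5·4 = 20;  |P| = 20
Check the pairing map k ↦ (π_A(k), π_B(k)):
  0 : (0,0)
  1 : (0,1)
  2 : (0,2)
  3 : (0,3)
  4 : (1,0)
  5 : (1,1)
  6 : (1,2)
  7 : (1,3)
  8 : (2,0)
  9 : (2,1)
  10 : (2,2)
  11 : (2,3)
  12 : (3,0)
  13 : (3,1)
  14 : (3,2)
  15 : (3,3)
  16 : (4,0)
  17 : (4,1)
  18 : (4,2)
  19 : (4,3)
distinct pairs in image: 20 / 20 needed
  → bijection onto A×B; projections well-typed.

Answer: VALID PRODUCT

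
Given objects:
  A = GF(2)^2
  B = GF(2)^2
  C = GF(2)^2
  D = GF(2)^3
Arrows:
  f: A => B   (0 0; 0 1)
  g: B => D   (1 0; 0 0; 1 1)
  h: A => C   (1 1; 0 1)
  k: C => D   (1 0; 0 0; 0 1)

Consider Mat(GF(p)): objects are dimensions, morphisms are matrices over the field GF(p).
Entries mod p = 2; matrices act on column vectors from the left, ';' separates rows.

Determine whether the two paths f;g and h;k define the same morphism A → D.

1) trace f;g:
  e0=⟨1,0⟩ f=>⟨0,0⟩ g=>⟨0,0,0⟩
  e1=⟨0,1⟩ f=>⟨0,1⟩ g=>⟨0,0,1⟩
  composite₁ = (0 0; 0 0; 0 1)
2) trace h;k:
  e0=⟨1,0⟩ h=>⟨1,0⟩ k=>⟨1,0,0⟩
  e1=⟨0,1⟩ h=>⟨1,1⟩ k=>⟨1,0,1⟩
  composite₂ = (1 1; 0 0; 0 1)
Equal? NO — does not commute

Answer: DOES NOT COMMUTE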